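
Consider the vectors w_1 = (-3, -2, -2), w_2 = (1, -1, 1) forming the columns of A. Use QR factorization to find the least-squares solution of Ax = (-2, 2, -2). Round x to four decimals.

w_1 = (-3, -2, -2); ‖w_1‖ = 4.1231, so q_1 = (-0.7276, -0.4851, -0.4851).
q_1·w_2 = (-0.7276)·1 + (-0.4851)·(-1) + (-0.4851)·1 = -0.7276.
u_2 = w_2 + 0.7276·q_1 = (0.4706, -1.3529, 0.6471).
‖u_2‖ = 1.5718, so q_2 = (0.2994, -0.8608, 0.4117).
Qᵀb = (1.4552, -3.1436).
Back-substitute: x_2 = -3.1436/1.5718 = -2.0000.
x_1 = (1.4552 + 0.7276·(-2.0000))/4.1231 = 0.0000.

x = (0.0000, -2.0000)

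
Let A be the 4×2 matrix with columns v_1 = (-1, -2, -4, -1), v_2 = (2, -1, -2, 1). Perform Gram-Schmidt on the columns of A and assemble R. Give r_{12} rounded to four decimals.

r_{12} = 1.4924

v_1 = (-1, -2, -4, -1); ‖v_1‖ = 4.6904, so q_1 = (-0.2132, -0.4264, -0.8528, -0.2132).
r_{12} = q_1·v_2 = 1.4924.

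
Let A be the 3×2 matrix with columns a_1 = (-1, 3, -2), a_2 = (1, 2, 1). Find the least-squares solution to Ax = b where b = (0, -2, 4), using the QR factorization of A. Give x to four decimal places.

a_1 = (-1, 3, -2); ‖a_1‖ = 3.7417, so q_1 = (-0.2673, 0.8018, -0.5345).
q_1·a_2 = (-0.2673)·1 + 0.8018·2 + (-0.5345)·1 = 0.8018.
u_2 = a_2 − 0.8018·q_1 = (1.2143, 1.3571, 1.4286).
‖u_2‖ = 2.3146, so q_2 = (0.5246, 0.5864, 0.6172).
Qᵀb = (-3.7417, 1.2961).
Back-substitute: x_2 = 1.2961/2.3146 = 0.5600.
x_1 = (-3.7417 − 0.8018·0.5600)/3.7417 = -1.1200.

x = (-1.1200, 0.5600)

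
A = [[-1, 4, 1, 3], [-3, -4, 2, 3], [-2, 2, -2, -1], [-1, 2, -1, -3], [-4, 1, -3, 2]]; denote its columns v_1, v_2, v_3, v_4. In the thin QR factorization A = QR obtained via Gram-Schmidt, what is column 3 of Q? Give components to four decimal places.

e_3 = (0.7240, 0.4900, -0.2275, -0.0266, -0.4281)

v_1 = (-1, -3, -2, -1, -4); ‖v_1‖ = 5.5678, so e_1 = (-0.1796, -0.5388, -0.3592, -0.1796, -0.7184).
e_1·v_2 = (-0.1796)·4 + (-0.5388)·(-4) + (-0.3592)·2 + (-0.1796)·2 + (-0.7184)·1 = -0.3592.
u_2 = v_2 + 0.3592·e_1 = (3.9355, -4.1935, 1.8710, 1.9355, 0.7419).
‖u_2‖ = 6.3930, so e_2 = (0.6156, -0.6560, 0.2927, 0.3027, 0.1161).
e_1·v_3 = (-0.1796)·1 + (-0.5388)·2 + (-0.3592)·(-2) + (-0.1796)·(-1) + (-0.7184)·(-3) = 1.7961; e_2·v_3 = 0.6156·1 + (-0.6560)·2 + 0.2927·(-2) + 0.3027·(-1) + 0.1161·(-3) = -1.9325.
u_3 = v_3 − 1.7961·e_1 + 1.9325·e_2 = (2.5122, 1.7001, -0.7893, -0.0923, -1.4854).
‖u_3‖ = 3.4698, so e_3 = (0.7240, 0.4900, -0.2275, -0.0266, -0.4281).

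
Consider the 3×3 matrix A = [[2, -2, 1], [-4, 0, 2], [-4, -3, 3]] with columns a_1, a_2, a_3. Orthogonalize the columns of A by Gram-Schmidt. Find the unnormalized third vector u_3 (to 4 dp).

u_3 = (0.4752, 0.5545, -0.3168)

a_1 = (2, -4, -4); ‖a_1‖ = 6.0000, so q_1 = (0.3333, -0.6667, -0.6667).
q_1·a_2 = 0.3333·(-2) + (-0.6667)·0 + (-0.6667)·(-3) = 1.3333.
u_2 = a_2 − 1.3333·q_1 = (-2.4444, 0.8889, -2.1111).
‖u_2‖ = 3.3500, so q_2 = (-0.7297, 0.2653, -0.6302).
q_1·a_3 = 0.3333·1 + (-0.6667)·2 + (-0.6667)·3 = -3.0000; q_2·a_3 = (-0.7297)·1 + 0.2653·2 + (-0.6302)·3 = -2.0896.
u_3 = a_3 + 3.0000·q_1 + 2.0896·q_2 = (0.4752, 0.5545, -0.3168).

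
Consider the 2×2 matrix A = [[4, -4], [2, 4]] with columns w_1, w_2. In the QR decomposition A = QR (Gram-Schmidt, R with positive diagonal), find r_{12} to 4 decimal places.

r_{12} = -1.7889

w_1 = (4, 2); ‖w_1‖ = 4.4721, so e_1 = (0.8944, 0.4472).
r_{12} = e_1·w_2 = -1.7889.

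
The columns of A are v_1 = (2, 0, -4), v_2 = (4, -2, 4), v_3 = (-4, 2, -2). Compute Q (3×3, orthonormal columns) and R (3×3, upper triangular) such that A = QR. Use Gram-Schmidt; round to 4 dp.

v_1 = (2, 0, -4); ‖v_1‖ = 4.4721, so e_1 = (0.4472, 0.0000, -0.8944).
e_1·v_2 = 0.4472·4 + 0.0000·(-2) + (-0.8944)·4 = -1.7889.
u_2 = v_2 + 1.7889·e_1 = (4.8000, -2.0000, 2.4000).
‖u_2‖ = 5.7271, so e_2 = (0.8381, -0.3492, 0.4191).
e_1·v_3 = 0.4472·(-4) + 0.0000·2 + (-0.8944)·(-2) = 0.0000; e_2·v_3 = 0.8381·(-4) + (-0.3492)·2 + 0.4191·(-2) = -4.8890.
u_3 = v_3 + 0.0000·e_1 + 4.8890·e_2 = (0.0976, 0.2927, 0.0488).
‖u_3‖ = 0.3123, so e_3 = (0.3123, 0.9370, 0.1562).

Q = [[0.4472, 0.8381, 0.3123], [0.0000, -0.3492, 0.9370], [-0.8944, 0.4191, 0.1562]], R = [[4.4721, -1.7889, 0.0000], [0.0000, 5.7271, -4.8890], [0.0000, 0.0000, 0.3123]]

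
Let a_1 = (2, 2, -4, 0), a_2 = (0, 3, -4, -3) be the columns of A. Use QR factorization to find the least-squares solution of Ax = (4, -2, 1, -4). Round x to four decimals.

a_1 = (2, 2, -4, 0); ‖a_1‖ = 4.8990, so q_1 = (0.4082, 0.4082, -0.8165, 0.0000).
q_1·a_2 = 0.4082·0 + 0.4082·3 + (-0.8165)·(-4) + 0.0000·(-3) = 4.4907.
u_2 = a_2 − 4.4907·q_1 = (-1.8333, 1.1667, -0.3333, -3.0000).
‖u_2‖ = 3.7193, so q_2 = (-0.4929, 0.3137, -0.0896, -0.8066).
Qᵀb = (0.0000, 0.5377).
Back-substitute: x_2 = 0.5377/3.7193 = 0.1446.
x_1 = (0.0000 − 4.4907·0.1446)/4.8990 = -0.1325.

x = (-0.1325, 0.1446)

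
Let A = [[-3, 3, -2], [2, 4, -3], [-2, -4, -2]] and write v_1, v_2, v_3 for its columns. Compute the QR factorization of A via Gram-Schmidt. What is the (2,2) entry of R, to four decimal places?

v_1 = (-3, 2, -2); ‖v_1‖ = 4.1231, so e_1 = (-0.7276, 0.4851, -0.4851).
e_1·v_2 = (-0.7276)·3 + 0.4851·4 + (-0.4851)·(-4) = 1.6977.
u_2 = v_2 − 1.6977·e_1 = (4.2353, 3.1765, -3.1765).
r_{22} = ‖u_2‖ = 6.1739.

r_{22} = 6.1739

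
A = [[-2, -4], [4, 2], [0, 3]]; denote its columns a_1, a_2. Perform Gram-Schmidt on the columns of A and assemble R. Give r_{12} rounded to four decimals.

r_{12} = 3.5777

a_1 = (-2, 4, 0); ‖a_1‖ = 4.4721, so e_1 = (-0.4472, 0.8944, 0.0000).
r_{12} = e_1·a_2 = 3.5777.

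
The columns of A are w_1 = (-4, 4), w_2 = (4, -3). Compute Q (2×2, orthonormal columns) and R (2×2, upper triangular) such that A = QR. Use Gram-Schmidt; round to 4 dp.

w_1 = (-4, 4); ‖w_1‖ = 5.6569, so e_1 = (-0.7071, 0.7071).
e_1·w_2 = (-0.7071)·4 + 0.7071·(-3) = -4.9497.
u_2 = w_2 + 4.9497·e_1 = (0.5000, 0.5000).
‖u_2‖ = 0.7071, so e_2 = (0.7071, 0.7071).

Q = [[-0.7071, 0.7071], [0.7071, 0.7071]], R = [[5.6569, -4.9497], [0.0000, 0.7071]]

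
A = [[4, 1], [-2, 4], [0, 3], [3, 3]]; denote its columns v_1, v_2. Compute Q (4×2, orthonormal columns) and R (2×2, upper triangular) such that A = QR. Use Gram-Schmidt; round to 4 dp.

Q = [[0.7428, 0.0531], [-0.3714, 0.7436], [0.0000, 0.5135], [0.5571, 0.4249]], R = [[5.3852, 0.9285], [0.0000, 5.8428]]

v_1 = (4, -2, 0, 3); ‖v_1‖ = 5.3852, so q_1 = (0.7428, -0.3714, 0.0000, 0.5571).
q_1·v_2 = 0.7428·1 + (-0.3714)·4 + 0.0000·3 + 0.5571·3 = 0.9285.
u_2 = v_2 − 0.9285·q_1 = (0.3103, 4.3448, 3.0000, 2.4828).
‖u_2‖ = 5.8428, so q_2 = (0.0531, 0.7436, 0.5135, 0.4249).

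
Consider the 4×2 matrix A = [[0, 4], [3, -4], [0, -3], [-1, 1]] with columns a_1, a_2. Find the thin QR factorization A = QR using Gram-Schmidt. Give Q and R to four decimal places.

Q = [[0.0000, 0.7984], [0.9487, -0.0200], [0.0000, -0.5988], [-0.3162, -0.0599]], R = [[3.1623, -4.1110], [0.0000, 5.0100]]

a_1 = (0, 3, 0, -1); ‖a_1‖ = 3.1623, so e_1 = (0.0000, 0.9487, 0.0000, -0.3162).
e_1·a_2 = 0.0000·4 + 0.9487·(-4) + 0.0000·(-3) + (-0.3162)·1 = -4.1110.
u_2 = a_2 + 4.1110·e_1 = (4.0000, -0.1000, -3.0000, -0.3000).
‖u_2‖ = 5.0100, so e_2 = (0.7984, -0.0200, -0.5988, -0.0599).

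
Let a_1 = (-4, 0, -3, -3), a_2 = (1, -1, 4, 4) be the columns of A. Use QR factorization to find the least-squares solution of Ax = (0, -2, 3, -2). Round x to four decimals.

a_1 = (-4, 0, -3, -3); ‖a_1‖ = 5.8310, so e_1 = (-0.6860, 0.0000, -0.5145, -0.5145).
e_1·a_2 = (-0.6860)·1 + 0.0000·(-1) + (-0.5145)·4 + (-0.5145)·4 = -4.8020.
u_2 = a_2 + 4.8020·e_1 = (-2.2941, -1.0000, 1.5294, 1.5294).
‖u_2‖ = 3.3077, so e_2 = (-0.6936, -0.3023, 0.4624, 0.4624).
Qᵀb = (-0.5145, 1.0670).
Back-substitute: x_2 = 1.0670/3.3077 = 0.3226.
x_1 = (-0.5145 + 4.8020·0.3226)/5.8310 = 0.1774.

x = (0.1774, 0.3226)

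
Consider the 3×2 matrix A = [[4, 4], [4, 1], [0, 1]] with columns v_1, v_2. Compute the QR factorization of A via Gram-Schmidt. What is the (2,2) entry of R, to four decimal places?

r_{22} = 2.3452

v_1 = (4, 4, 0); ‖v_1‖ = 5.6569, so e_1 = (0.7071, 0.7071, 0.0000).
e_1·v_2 = 0.7071·4 + 0.7071·1 + 0.0000·1 = 3.5355.
u_2 = v_2 − 3.5355·e_1 = (1.5000, -1.5000, 1.0000).
r_{22} = ‖u_2‖ = 2.3452.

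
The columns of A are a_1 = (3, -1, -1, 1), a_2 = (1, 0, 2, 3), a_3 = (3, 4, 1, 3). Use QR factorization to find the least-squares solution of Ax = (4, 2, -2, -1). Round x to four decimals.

a_1 = (3, -1, -1, 1); ‖a_1‖ = 3.4641, so e_1 = (0.8660, -0.2887, -0.2887, 0.2887).
e_1·a_2 = 0.8660·1 + (-0.2887)·0 + (-0.2887)·2 + 0.2887·3 = 1.1547.
u_2 = a_2 − 1.1547·e_1 = (0.0000, 0.3333, 2.3333, 2.6667).
‖u_2‖ = 3.5590, so e_2 = (0.0000, 0.0937, 0.6556, 0.7493).
e_1·a_3 = 0.8660·3 + (-0.2887)·4 + (-0.2887)·1 + 0.2887·3 = 2.0207; e_2·a_3 = (0.0000)·3 + 0.0937·4 + 0.6556·1 + 0.7493·3 = 3.2781.
u_3 = a_3 − 2.0207·e_1 − 3.2781·e_2 = (1.2500, 4.2763, -0.5658, -0.0395).
‖u_3‖ = 4.4912, so e_3 = (0.2783, 0.9522, -0.1260, -0.0088).
Qᵀb = (3.1754, -1.8732, 3.2783).
Back-substitute: x_3 = 3.2783/4.4912 = 0.7299.
x_2 = (-1.8732 − 3.2781·0.7299)/3.5590 = -1.1986.
x_1 = (3.1754 − 1.1547·(-1.1986) − 2.0207·0.7299)/3.4641 = 0.8904.

x = (0.8904, -1.1986, 0.7299)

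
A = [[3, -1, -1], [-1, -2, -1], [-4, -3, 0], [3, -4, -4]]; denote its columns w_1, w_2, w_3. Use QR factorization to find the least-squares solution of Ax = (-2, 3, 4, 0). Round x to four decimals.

x = (-1.0100, -0.1034, -0.7319)

w_1 = (3, -1, -4, 3); ‖w_1‖ = 5.9161, so e_1 = (0.5071, -0.1690, -0.6761, 0.5071).
e_1·w_2 = 0.5071·(-1) + (-0.1690)·(-2) + (-0.6761)·(-3) + 0.5071·(-4) = -0.1690.
u_2 = w_2 + 0.1690·e_1 = (-0.9143, -2.0286, -3.1143, -3.9143).
‖u_2‖ = 5.4746, so e_2 = (-0.1670, -0.3705, -0.5689, -0.7150).
e_1·w_3 = 0.5071·(-1) + (-0.1690)·(-1) + (-0.6761)·0 + 0.5071·(-4) = -2.3664; e_2·w_3 = (-0.1670)·(-1) + (-0.3705)·(-1) + (-0.5689)·0 + (-0.7150)·(-4) = 3.3975.
u_3 = w_3 + 2.3664·e_1 − 3.3975·e_2 = (0.7674, -0.1411, 0.3327, -0.3708).
‖u_3‖ = 0.9257, so e_3 = (0.8289, -0.1524, 0.3594, -0.4006).
Qᵀb = (-4.2258, -3.0531, -0.6776).
Back-substitute: x_3 = -0.6776/0.9257 = -0.7319.
x_2 = (-3.0531 − 3.3975·(-0.7319))/5.4746 = -0.1034.
x_1 = (-4.2258 + 0.1690·(-0.1034) + 2.3664·(-0.7319))/5.9161 = -1.0100.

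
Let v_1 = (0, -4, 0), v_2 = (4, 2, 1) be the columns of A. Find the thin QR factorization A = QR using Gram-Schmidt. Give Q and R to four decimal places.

v_1 = (0, -4, 0); ‖v_1‖ = 4.0000, so q_1 = (0.0000, -1.0000, 0.0000).
q_1·v_2 = 0.0000·4 + (-1.0000)·2 + 0.0000·1 = -2.0000.
u_2 = v_2 + 2.0000·q_1 = (4.0000, 0.0000, 1.0000).
‖u_2‖ = 4.1231, so q_2 = (0.9701, 0.0000, 0.2425).

Q = [[0.0000, 0.9701], [-1.0000, 0.0000], [0.0000, 0.2425]], R = [[4.0000, -2.0000], [0.0000, 4.1231]]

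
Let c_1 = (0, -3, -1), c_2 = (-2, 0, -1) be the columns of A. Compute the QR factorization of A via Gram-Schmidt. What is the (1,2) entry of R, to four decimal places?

c_1 = (0, -3, -1); ‖c_1‖ = 3.1623, so q_1 = (0.0000, -0.9487, -0.3162).
r_{12} = q_1·c_2 = 0.3162.

r_{12} = 0.3162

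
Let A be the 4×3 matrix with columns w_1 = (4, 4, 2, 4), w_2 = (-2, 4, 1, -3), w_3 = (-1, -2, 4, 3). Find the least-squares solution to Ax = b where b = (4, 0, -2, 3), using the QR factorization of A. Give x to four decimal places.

w_1 = (4, 4, 2, 4); ‖w_1‖ = 7.2111, so e_1 = (0.5547, 0.5547, 0.2774, 0.5547).
e_1·w_2 = 0.5547·(-2) + 0.5547·4 + 0.2774·1 + 0.5547·(-3) = -0.2774.
u_2 = w_2 + 0.2774·e_1 = (-1.8462, 4.1538, 1.0769, -2.8462).
‖u_2‖ = 5.4702, so e_2 = (-0.3375, 0.7594, 0.1969, -0.5203).
e_1·w_3 = 0.5547·(-1) + 0.5547·(-2) + 0.2774·4 + 0.5547·3 = 1.1094; e_2·w_3 = (-0.3375)·(-1) + 0.7594·(-2) + 0.1969·4 + (-0.5203)·3 = -1.9546.
u_3 = w_3 − 1.1094·e_1 + 1.9546·e_2 = (-2.2751, -1.1311, 4.0771, 1.3676).
‖u_3‖ = 4.9949, so e_3 = (-0.4555, -0.2265, 0.8163, 0.2738).
Qᵀb = (3.3282, -3.3046, -2.6330).
Back-substitute: x_3 = -2.6330/4.9949 = -0.5272.
x_2 = (-3.3046 + 1.9546·(-0.5272))/5.4702 = -0.7925.
x_1 = (3.3282 + 0.2774·(-0.7925) − 1.1094·(-0.5272))/7.2111 = 0.5122.

x = (0.5122, -0.7925, -0.5272)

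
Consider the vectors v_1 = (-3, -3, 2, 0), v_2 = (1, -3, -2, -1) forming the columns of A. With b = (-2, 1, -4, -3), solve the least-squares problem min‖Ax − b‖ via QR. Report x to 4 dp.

x = (-0.2669, 0.4356)

q_1 = v_1/‖v_1‖ = (-3, -3, 2, 0)/4.6904 = (-0.6396, -0.6396, 0.4264, 0.0000).
r_{12} = q_1·v_2 = 0.4264.
u_2 = v_2 − 0.4264·q_1 = (1.2727, -2.7273, -2.1818, -1.0000).
‖u_2‖ = 3.8494, so q_2 = (0.3306, -0.7085, -0.5668, -0.2598).
Qᵀb = (-1.0660, 1.6767).
Back-substitute: x_2 = 1.6767/3.8494 = 0.4356.
x_1 = (-1.0660 − 0.4264·0.4356)/4.6904 = -0.2669.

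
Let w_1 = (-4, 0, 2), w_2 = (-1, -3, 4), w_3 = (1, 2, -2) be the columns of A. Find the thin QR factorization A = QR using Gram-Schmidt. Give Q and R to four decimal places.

Q = [[-0.8944, 0.3229, 0.3094], [0.0000, -0.6919, 0.7220], [0.4472, 0.6458, 0.6189]], R = [[4.4721, 2.6833, -1.7889], [0.0000, 4.3359, -2.3525], [0.0000, 0.0000, 0.5157]]

w_1 = (-4, 0, 2); ‖w_1‖ = 4.4721, so q_1 = (-0.8944, 0.0000, 0.4472).
q_1·w_2 = (-0.8944)·(-1) + 0.0000·(-3) + 0.4472·4 = 2.6833.
u_2 = w_2 − 2.6833·q_1 = (1.4000, -3.0000, 2.8000).
‖u_2‖ = 4.3359, so q_2 = (0.3229, -0.6919, 0.6458).
q_1·w_3 = (-0.8944)·1 + 0.0000·2 + 0.4472·(-2) = -1.7889; q_2·w_3 = 0.3229·1 + (-0.6919)·2 + 0.6458·(-2) = -2.3525.
u_3 = w_3 + 1.7889·q_1 + 2.3525·q_2 = (0.1596, 0.3723, 0.3191).
‖u_3‖ = 0.5157, so q_3 = (0.3094, 0.7220, 0.6189).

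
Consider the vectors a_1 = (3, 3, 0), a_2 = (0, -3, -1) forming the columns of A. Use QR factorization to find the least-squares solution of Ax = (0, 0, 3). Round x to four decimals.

x = (-0.2727, -0.5455)

a_1 = (3, 3, 0); ‖a_1‖ = 4.2426, so q_1 = (0.7071, 0.7071, 0.0000).
q_1·a_2 = 0.7071·0 + 0.7071·(-3) + 0.0000·(-1) = -2.1213.
u_2 = a_2 + 2.1213·q_1 = (1.5000, -1.5000, -1.0000).
‖u_2‖ = 2.3452, so q_2 = (0.6396, -0.6396, -0.4264).
Qᵀb = (0.0000, -1.2792).
Back-substitute: x_2 = -1.2792/2.3452 = -0.5455.
x_1 = (0.0000 + 2.1213·(-0.5455))/4.2426 = -0.2727.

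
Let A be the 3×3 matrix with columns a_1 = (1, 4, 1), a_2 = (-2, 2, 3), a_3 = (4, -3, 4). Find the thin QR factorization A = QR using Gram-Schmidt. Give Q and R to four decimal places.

Q = [[0.2357, -0.7071, 0.6667], [0.9428, 0.0000, -0.3333], [0.2357, 0.7071, 0.6667]], R = [[4.2426, 2.1213, -0.9428], [0.0000, 3.5355, 0.0000], [0.0000, 0.0000, 6.3333]]

e_1 = a_1/‖a_1‖ = (1, 4, 1)/4.2426 = (0.2357, 0.9428, 0.2357).
r_{12} = e_1·a_2 = 2.1213.
u_2 = a_2 − 2.1213·e_1 = (-2.5000, 0.0000, 2.5000).
‖u_2‖ = 3.5355, so e_2 = (-0.7071, 0.0000, 0.7071).
r_{13} = e_1·a_3 = -0.9428; r_{23} = e_2·a_3 = 0.0000.
u_3 = a_3 + 0.9428·e_1 − 0.0000·e_2 = (4.2222, -2.1111, 4.2222).
‖u_3‖ = 6.3333, so e_3 = (0.6667, -0.3333, 0.6667).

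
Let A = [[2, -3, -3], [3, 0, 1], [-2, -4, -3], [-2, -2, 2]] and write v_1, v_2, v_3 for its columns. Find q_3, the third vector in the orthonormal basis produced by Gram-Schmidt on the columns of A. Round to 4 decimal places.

v_1 = (2, 3, -2, -2); ‖v_1‖ = 4.5826, so q_1 = (0.4364, 0.6547, -0.4364, -0.4364).
q_1·v_2 = 0.4364·(-3) + 0.6547·0 + (-0.4364)·(-4) + (-0.4364)·(-2) = 1.3093.
u_2 = v_2 − 1.3093·q_1 = (-3.5714, -0.8571, -3.4286, -1.4286).
‖u_2‖ = 5.2236, so q_2 = (-0.6837, -0.1641, -0.6564, -0.2735).
q_1·v_3 = 0.4364·(-3) + 0.6547·1 + (-0.4364)·(-3) + (-0.4364)·2 = -0.2182; q_2·v_3 = (-0.6837)·(-3) + (-0.1641)·1 + (-0.6564)·(-3) + (-0.2735)·2 = 3.3092.
u_3 = v_3 + 0.2182·q_1 − 3.3092·q_2 = (-0.6422, 1.6859, -0.9232, 2.8098).
‖u_3‖ = 3.4644, so q_3 = (-0.1854, 0.4866, -0.2665, 0.8111).

q_3 = (-0.1854, 0.4866, -0.2665, 0.8111)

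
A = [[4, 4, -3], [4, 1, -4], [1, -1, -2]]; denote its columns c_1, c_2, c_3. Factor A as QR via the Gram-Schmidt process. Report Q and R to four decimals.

c_1 = (4, 4, 1); ‖c_1‖ = 5.7446, so e_1 = (0.6963, 0.6963, 0.1741).
e_1·c_2 = 0.6963·4 + 0.6963·1 + 0.1741·(-1) = 3.3075.
u_2 = c_2 − 3.3075·e_1 = (1.6970, -1.3030, -1.5758).
‖u_2‖ = 2.6572, so e_2 = (0.6386, -0.4904, -0.5930).
e_1·c_3 = 0.6963·(-3) + 0.6963·(-4) + 0.1741·(-2) = -5.2223; e_2·c_3 = 0.6386·(-3) + (-0.4904)·(-4) + (-0.5930)·(-2) = 1.2317.
u_3 = c_3 + 5.2223·e_1 − 1.2317·e_2 = (-0.1502, 0.2403, -0.3605).
‖u_3‖ = 0.4586, so e_3 = (-0.3276, 0.5241, -0.7861).

Q = [[0.6963, 0.6386, -0.3276], [0.6963, -0.4904, 0.5241], [0.1741, -0.5930, -0.7861]], R = [[5.7446, 3.3075, -5.2223], [0.0000, 2.6572, 1.2317], [0.0000, 0.0000, 0.4586]]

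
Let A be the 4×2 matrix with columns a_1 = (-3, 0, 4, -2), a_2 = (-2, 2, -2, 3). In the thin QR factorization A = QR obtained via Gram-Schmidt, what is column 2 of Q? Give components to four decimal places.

e_1 = a_1/‖a_1‖ = (-3, 0, 4, -2)/5.3852 = (-0.5571, 0.0000, 0.7428, -0.3714).
r_{12} = e_1·a_2 = -1.4856.
u_2 = a_2 + 1.4856·e_1 = (-2.8276, 2.0000, -0.8966, 2.4483).
‖u_2‖ = 4.3351, so e_2 = (-0.6523, 0.4614, -0.2068, 0.5648).

e_2 = (-0.6523, 0.4614, -0.2068, 0.5648)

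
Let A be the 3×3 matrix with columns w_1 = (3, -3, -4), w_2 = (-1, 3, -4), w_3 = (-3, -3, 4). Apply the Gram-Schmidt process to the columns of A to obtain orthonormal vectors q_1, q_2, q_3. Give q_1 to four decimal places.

w_1 = (3, -3, -4); ‖w_1‖ = 5.8310, so q_1 = (0.5145, -0.5145, -0.6860).

q_1 = (0.5145, -0.5145, -0.6860)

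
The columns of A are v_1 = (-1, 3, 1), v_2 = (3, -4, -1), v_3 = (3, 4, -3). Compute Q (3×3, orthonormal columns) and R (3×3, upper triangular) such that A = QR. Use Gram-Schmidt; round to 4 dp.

v_1 = (-1, 3, 1); ‖v_1‖ = 3.3166, so q_1 = (-0.3015, 0.9045, 0.3015).
q_1·v_2 = (-0.3015)·3 + 0.9045·(-4) + 0.3015·(-1) = -4.8242.
u_2 = v_2 + 4.8242·q_1 = (1.5455, 0.3636, 0.4545).
‖u_2‖ = 1.6514, so q_2 = (0.9358, 0.2202, 0.2752).
q_1·v_3 = (-0.3015)·3 + 0.9045·4 + 0.3015·(-3) = 1.8091; q_2·v_3 = 0.9358·3 + 0.2202·4 + 0.2752·(-3) = 2.8625.
u_3 = v_3 − 1.8091·q_1 − 2.8625·q_2 = (0.8667, 1.7333, -4.3333).
‖u_3‖ = 4.7469, so q_3 = (0.1826, 0.3651, -0.9129).

Q = [[-0.3015, 0.9358, 0.1826], [0.9045, 0.2202, 0.3651], [0.3015, 0.2752, -0.9129]], R = [[3.3166, -4.8242, 1.8091], [0.0000, 1.6514, 2.8625], [0.0000, 0.0000, 4.7469]]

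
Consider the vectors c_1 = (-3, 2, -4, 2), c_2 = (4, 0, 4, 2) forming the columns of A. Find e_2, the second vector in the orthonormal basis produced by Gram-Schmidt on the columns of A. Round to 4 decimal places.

e_2 = (0.4222, 0.3378, 0.2533, 0.8022)

c_1 = (-3, 2, -4, 2); ‖c_1‖ = 5.7446, so e_1 = (-0.5222, 0.3482, -0.6963, 0.3482).
e_1·c_2 = (-0.5222)·4 + 0.3482·0 + (-0.6963)·4 + 0.3482·2 = -4.1779.
u_2 = c_2 + 4.1779·e_1 = (1.8182, 1.4545, 1.0909, 3.4545).
‖u_2‖ = 4.3064, so e_2 = (0.4222, 0.3378, 0.2533, 0.8022).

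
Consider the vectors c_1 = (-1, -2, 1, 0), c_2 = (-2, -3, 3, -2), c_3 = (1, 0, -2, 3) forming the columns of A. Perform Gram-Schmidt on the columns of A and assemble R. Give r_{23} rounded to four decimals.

r_{23} = -3.5193

e_1 = c_1/‖c_1‖ = (-1, -2, 1, 0)/2.4495 = (-0.4082, -0.8165, 0.4082, 0.0000).
r_{12} = e_1·c_2 = 4.4907.
u_2 = c_2 − 4.4907·e_1 = (-0.1667, 0.6667, 1.1667, -2.0000).
‖u_2‖ = 2.4152, so e_2 = (-0.0690, 0.2760, 0.4830, -0.8281).
r_{23} = e_2·c_3 = -3.5193.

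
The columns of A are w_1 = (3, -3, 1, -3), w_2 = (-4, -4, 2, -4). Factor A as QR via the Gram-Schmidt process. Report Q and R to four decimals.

w_1 = (3, -3, 1, -3); ‖w_1‖ = 5.2915, so e_1 = (0.5669, -0.5669, 0.1890, -0.5669).
e_1·w_2 = 0.5669·(-4) + (-0.5669)·(-4) + 0.1890·2 + (-0.5669)·(-4) = 2.6458.
u_2 = w_2 − 2.6458·e_1 = (-5.5000, -2.5000, 1.5000, -2.5000).
‖u_2‖ = 6.7082, so e_2 = (-0.8199, -0.3727, 0.2236, -0.3727).

Q = [[0.5669, -0.8199], [-0.5669, -0.3727], [0.1890, 0.2236], [-0.5669, -0.3727]], R = [[5.2915, 2.6458], [0.0000, 6.7082]]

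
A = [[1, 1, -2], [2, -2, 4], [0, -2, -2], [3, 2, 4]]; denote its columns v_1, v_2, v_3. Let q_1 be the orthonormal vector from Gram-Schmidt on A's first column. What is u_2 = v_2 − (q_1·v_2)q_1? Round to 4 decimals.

u_2 = (0.7857, -2.4286, -2.0000, 1.3571)

v_1 = (1, 2, 0, 3); ‖v_1‖ = 3.7417, so q_1 = (0.2673, 0.5345, 0.0000, 0.8018).
q_1·v_2 = 0.2673·1 + 0.5345·(-2) + 0.0000·(-2) + 0.8018·2 = 0.8018.
u_2 = v_2 − 0.8018·q_1 = (0.7857, -2.4286, -2.0000, 1.3571).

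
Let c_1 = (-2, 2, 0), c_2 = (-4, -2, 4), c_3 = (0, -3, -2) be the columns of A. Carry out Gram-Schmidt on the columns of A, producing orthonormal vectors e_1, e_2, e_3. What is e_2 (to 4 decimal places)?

c_1 = (-2, 2, 0); ‖c_1‖ = 2.8284, so e_1 = (-0.7071, 0.7071, 0.0000).
e_1·c_2 = (-0.7071)·(-4) + 0.7071·(-2) + 0.0000·4 = 1.4142.
u_2 = c_2 − 1.4142·e_1 = (-3.0000, -3.0000, 4.0000).
‖u_2‖ = 5.8310, so e_2 = (-0.5145, -0.5145, 0.6860).

e_2 = (-0.5145, -0.5145, 0.6860)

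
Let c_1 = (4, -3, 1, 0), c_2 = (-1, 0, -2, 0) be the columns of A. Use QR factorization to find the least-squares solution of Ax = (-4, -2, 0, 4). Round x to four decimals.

x = (-0.2766, 0.4681)

c_1 = (4, -3, 1, 0); ‖c_1‖ = 5.0990, so q_1 = (0.7845, -0.5883, 0.1961, 0.0000).
q_1·c_2 = 0.7845·(-1) + (-0.5883)·0 + 0.1961·(-2) + 0.0000·0 = -1.1767.
u_2 = c_2 + 1.1767·q_1 = (-0.0769, -0.6923, -1.7692, 0.0000).
‖u_2‖ = 1.9014, so q_2 = (-0.0405, -0.3641, -0.9305, 0.0000).
Qᵀb = (-1.9612, 0.8900).
Back-substitute: x_2 = 0.8900/1.9014 = 0.4681.
x_1 = (-1.9612 + 1.1767·0.4681)/5.0990 = -0.2766.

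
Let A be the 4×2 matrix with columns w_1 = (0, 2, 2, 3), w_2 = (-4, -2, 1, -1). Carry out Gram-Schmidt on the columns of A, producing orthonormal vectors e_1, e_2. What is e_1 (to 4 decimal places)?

e_1 = (0.0000, 0.4851, 0.4851, 0.7276)

w_1 = (0, 2, 2, 3); ‖w_1‖ = 4.1231, so e_1 = (0.0000, 0.4851, 0.4851, 0.7276).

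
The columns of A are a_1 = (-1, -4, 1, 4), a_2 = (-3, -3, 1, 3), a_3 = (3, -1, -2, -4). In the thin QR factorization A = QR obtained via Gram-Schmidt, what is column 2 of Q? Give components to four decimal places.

a_1 = (-1, -4, 1, 4); ‖a_1‖ = 5.8310, so q_1 = (-0.1715, -0.6860, 0.1715, 0.6860).
q_1·a_2 = (-0.1715)·(-3) + (-0.6860)·(-3) + 0.1715·1 + 0.6860·3 = 4.8020.
u_2 = a_2 − 4.8020·q_1 = (-2.1765, 0.2941, 0.1765, -0.2941).
‖u_2‖ = 2.2229, so q_2 = (-0.9791, 0.1323, 0.0794, -0.1323).

q_2 = (-0.9791, 0.1323, 0.0794, -0.1323)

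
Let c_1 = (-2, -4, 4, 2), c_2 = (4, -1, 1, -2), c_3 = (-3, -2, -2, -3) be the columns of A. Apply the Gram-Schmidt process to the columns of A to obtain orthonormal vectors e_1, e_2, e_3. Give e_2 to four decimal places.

c_1 = (-2, -4, 4, 2); ‖c_1‖ = 6.3246, so e_1 = (-0.3162, -0.6325, 0.6325, 0.3162).
e_1·c_2 = (-0.3162)·4 + (-0.6325)·(-1) + 0.6325·1 + 0.3162·(-2) = -0.6325.
u_2 = c_2 + 0.6325·e_1 = (3.8000, -1.4000, 1.4000, -1.8000).
‖u_2‖ = 4.6476, so e_2 = (0.8176, -0.3012, 0.3012, -0.3873).

e_2 = (0.8176, -0.3012, 0.3012, -0.3873)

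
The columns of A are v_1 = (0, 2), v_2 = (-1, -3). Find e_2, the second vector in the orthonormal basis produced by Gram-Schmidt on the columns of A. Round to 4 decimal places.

e_2 = (-1.0000, 0.0000)

e_1 = v_1/‖v_1‖ = (0, 2)/2.0000 = (0.0000, 1.0000).
r_{12} = e_1·v_2 = -3.0000.
u_2 = v_2 + 3.0000·e_1 = (-1.0000, 0.0000).
‖u_2‖ = 1.0000, so e_2 = (-1.0000, 0.0000).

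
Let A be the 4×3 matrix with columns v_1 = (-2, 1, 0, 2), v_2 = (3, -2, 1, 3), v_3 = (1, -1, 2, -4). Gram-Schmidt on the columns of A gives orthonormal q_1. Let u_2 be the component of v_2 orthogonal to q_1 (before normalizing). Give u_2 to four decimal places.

u_2 = (2.5556, -1.7778, 1.0000, 3.4444)

v_1 = (-2, 1, 0, 2); ‖v_1‖ = 3.0000, so q_1 = (-0.6667, 0.3333, 0.0000, 0.6667).
q_1·v_2 = (-0.6667)·3 + 0.3333·(-2) + 0.0000·1 + 0.6667·3 = -0.6667.
u_2 = v_2 + 0.6667·q_1 = (2.5556, -1.7778, 1.0000, 3.4444).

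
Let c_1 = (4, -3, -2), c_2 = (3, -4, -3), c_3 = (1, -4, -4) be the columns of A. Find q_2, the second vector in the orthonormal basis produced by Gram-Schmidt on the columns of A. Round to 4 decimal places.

c_1 = (4, -3, -2); ‖c_1‖ = 5.3852, so q_1 = (0.7428, -0.5571, -0.3714).
q_1·c_2 = 0.7428·3 + (-0.5571)·(-4) + (-0.3714)·(-3) = 5.5709.
u_2 = c_2 − 5.5709·q_1 = (-1.1379, -0.8966, -0.9310).
‖u_2‖ = 1.7221, so q_2 = (-0.6608, -0.5206, -0.5406).

q_2 = (-0.6608, -0.5206, -0.5406)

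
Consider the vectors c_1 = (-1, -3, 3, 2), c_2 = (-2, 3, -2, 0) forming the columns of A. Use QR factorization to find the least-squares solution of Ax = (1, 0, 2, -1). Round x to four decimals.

c_1 = (-1, -3, 3, 2); ‖c_1‖ = 4.7958, so e_1 = (-0.2085, -0.6255, 0.6255, 0.4170).
e_1·c_2 = (-0.2085)·(-2) + (-0.6255)·3 + 0.6255·(-2) + 0.4170·0 = -2.7107.
u_2 = c_2 + 2.7107·e_1 = (-2.5652, 1.3043, -0.3043, 1.1304).
‖u_2‖ = 3.1068, so e_2 = (-0.8257, 0.4198, -0.0980, 0.3639).
Qᵀb = (0.6255, -1.3855).
Back-substitute: x_2 = -1.3855/3.1068 = -0.4459.
x_1 = (0.6255 + 2.7107·(-0.4459))/4.7958 = -0.1216.

x = (-0.1216, -0.4459)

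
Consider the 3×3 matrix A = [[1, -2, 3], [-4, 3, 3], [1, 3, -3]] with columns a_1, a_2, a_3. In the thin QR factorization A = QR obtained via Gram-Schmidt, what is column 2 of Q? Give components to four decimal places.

a_1 = (1, -4, 1); ‖a_1‖ = 4.2426, so q_1 = (0.2357, -0.9428, 0.2357).
q_1·a_2 = 0.2357·(-2) + (-0.9428)·3 + 0.2357·3 = -2.5927.
u_2 = a_2 + 2.5927·q_1 = (-1.3889, 0.5556, 3.6111).
‖u_2‖ = 3.9087, so q_2 = (-0.3553, 0.1421, 0.9239).

q_2 = (-0.3553, 0.1421, 0.9239)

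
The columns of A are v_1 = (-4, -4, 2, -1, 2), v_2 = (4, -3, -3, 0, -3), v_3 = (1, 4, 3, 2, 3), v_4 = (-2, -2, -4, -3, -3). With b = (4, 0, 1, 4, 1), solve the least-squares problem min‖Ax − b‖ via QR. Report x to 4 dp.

v_1 = (-4, -4, 2, -1, 2); ‖v_1‖ = 6.4031, so q_1 = (-0.6247, -0.6247, 0.3123, -0.1562, 0.3123).
q_1·v_2 = (-0.6247)·4 + (-0.6247)·(-3) + 0.3123·(-3) + (-0.1562)·0 + 0.3123·(-3) = -2.4988.
u_2 = v_2 + 2.4988·q_1 = (2.4390, -4.5610, -2.2195, -0.3902, -2.2195).
‖u_2‖ = 6.0627, so q_2 = (0.4023, -0.7523, -0.3661, -0.0644, -0.3661).
q_1·v_3 = (-0.6247)·1 + (-0.6247)·4 + 0.3123·3 + (-0.1562)·2 + 0.3123·3 = -1.5617; q_2·v_3 = 0.4023·1 + (-0.7523)·4 + (-0.3661)·3 + (-0.0644)·2 + (-0.3661)·3 = -4.9322.
u_3 = v_3 + 1.5617·q_1 + 4.9322·q_2 = (2.0086, -0.6861, 1.6821, 1.4386, 1.6821).
‖u_3‖ = 3.4977, so q_3 = (0.5743, -0.1962, 0.4809, 0.4113, 0.4809).
q_1·v_4 = (-0.6247)·(-2) + (-0.6247)·(-2) + 0.3123·(-4) + (-0.1562)·(-3) + 0.3123·(-3) = 0.7809; q_2·v_4 = 0.4023·(-2) + (-0.7523)·(-2) + (-0.3661)·(-4) + (-0.0644)·(-3) + (-0.3661)·(-3) = 3.4558; q_3·v_4 = 0.5743·(-2) + (-0.1962)·(-2) + 0.4809·(-4) + 0.4113·(-3) + 0.4809·(-3) = -5.3566.
u_4 = v_4 − 0.7809·q_1 − 3.4558·q_2 + 5.3566·q_3 = (0.1736, 0.0368, -0.4027, -0.4525, 0.5973).
‖u_4‖ = 0.8690, so q_4 = (0.1998, 0.0424, -0.4634, -0.5207, 0.6874).
Qᵀb = (-2.4988, 0.6195, 4.9041, -1.0595).
Back-substitute: x_4 = -1.0595/0.8690 = -1.2192.
x_3 = (4.9041 + 5.3566·(-1.2192))/3.4977 = -0.4651.
x_2 = (0.6195 + 4.9322·(-0.4651) − 3.4558·(-1.2192))/6.0627 = 0.4188.
x_1 = (-2.4988 + 2.4988·0.4188 + 1.5617·(-0.4651) − 0.7809·(-1.2192))/6.4031 = -0.1916.

x = (-0.1916, 0.4188, -0.4651, -1.2192)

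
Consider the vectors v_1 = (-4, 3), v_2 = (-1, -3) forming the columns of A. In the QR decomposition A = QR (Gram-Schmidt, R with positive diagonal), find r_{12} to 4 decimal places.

r_{12} = -1.0000

v_1 = (-4, 3); ‖v_1‖ = 5.0000, so q_1 = (-0.8000, 0.6000).
r_{12} = q_1·v_2 = -1.0000.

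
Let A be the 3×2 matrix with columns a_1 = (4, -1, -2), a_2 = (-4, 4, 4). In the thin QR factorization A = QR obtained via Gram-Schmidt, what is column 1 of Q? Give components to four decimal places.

q_1 = (0.8729, -0.2182, -0.4364)

q_1 = a_1/‖a_1‖ = (4, -1, -2)/4.5826 = (0.8729, -0.2182, -0.4364).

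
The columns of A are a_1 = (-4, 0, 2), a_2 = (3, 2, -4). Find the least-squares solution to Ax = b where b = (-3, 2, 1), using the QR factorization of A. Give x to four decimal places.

q_1 = a_1/‖a_1‖ = (-4, 0, 2)/4.4721 = (-0.8944, 0.0000, 0.4472).
r_{12} = q_1·a_2 = -4.4721.
u_2 = a_2 + 4.4721·q_1 = (-1.0000, 2.0000, -2.0000).
‖u_2‖ = 3.0000, so q_2 = (-0.3333, 0.6667, -0.6667).
Qᵀb = (3.1305, 1.6667).
Back-substitute: x_2 = 1.6667/3.0000 = 0.5556.
x_1 = (3.1305 + 4.4721·0.5556)/4.4721 = 1.2556.

x = (1.2556, 0.5556)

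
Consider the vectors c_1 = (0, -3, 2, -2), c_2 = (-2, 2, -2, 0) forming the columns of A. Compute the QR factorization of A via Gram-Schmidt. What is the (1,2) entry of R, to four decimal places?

c_1 = (0, -3, 2, -2); ‖c_1‖ = 4.1231, so q_1 = (0.0000, -0.7276, 0.4851, -0.4851).
r_{12} = q_1·c_2 = -2.4254.

r_{12} = -2.4254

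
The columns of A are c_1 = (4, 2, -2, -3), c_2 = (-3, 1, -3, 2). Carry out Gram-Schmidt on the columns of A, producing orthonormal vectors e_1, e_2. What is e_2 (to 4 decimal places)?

e_2 = (-0.4001, 0.3594, -0.8070, 0.2441)

c_1 = (4, 2, -2, -3); ‖c_1‖ = 5.7446, so e_1 = (0.6963, 0.3482, -0.3482, -0.5222).
e_1·c_2 = 0.6963·(-3) + 0.3482·1 + (-0.3482)·(-3) + (-0.5222)·2 = -1.7408.
u_2 = c_2 + 1.7408·e_1 = (-1.7879, 1.6061, -3.6061, 1.0909).
‖u_2‖ = 4.4687, so e_2 = (-0.4001, 0.3594, -0.8070, 0.2441).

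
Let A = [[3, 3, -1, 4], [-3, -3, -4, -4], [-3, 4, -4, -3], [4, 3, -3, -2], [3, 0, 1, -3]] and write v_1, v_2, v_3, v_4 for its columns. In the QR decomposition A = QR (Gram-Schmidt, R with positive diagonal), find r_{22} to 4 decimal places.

r_{22} = 6.0638

e_1 = v_1/‖v_1‖ = (3, -3, -3, 4, 3)/7.2111 = (0.4160, -0.4160, -0.4160, 0.5547, 0.4160).
r_{12} = e_1·v_2 = 2.4962.
u_2 = v_2 − 2.4962·e_1 = (1.9615, -1.9615, 5.0385, 1.6154, -1.0385).
r_{22} = ‖u_2‖ = 6.0638.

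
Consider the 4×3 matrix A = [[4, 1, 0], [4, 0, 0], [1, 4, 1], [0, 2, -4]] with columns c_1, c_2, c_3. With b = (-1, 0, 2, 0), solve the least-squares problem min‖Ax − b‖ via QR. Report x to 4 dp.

e_1 = c_1/‖c_1‖ = (4, 4, 1, 0)/5.7446 = (0.6963, 0.6963, 0.1741, 0.0000).
r_{12} = e_1·c_2 = 1.3926.
u_2 = c_2 − 1.3926·e_1 = (0.0303, -0.9697, 3.7576, 2.0000).
‖u_2‖ = 4.3658, so e_2 = (0.0069, -0.2221, 0.8607, 0.4581).
r_{13} = e_1·c_3 = 0.1741; r_{23} = e_2·c_3 = -0.9717.
u_3 = c_3 − 0.1741·e_1 + 0.9717·e_2 = (-0.1145, -0.3370, 1.8060, -3.5548).
‖u_3‖ = 4.0032, so e_3 = (-0.0286, -0.0842, 0.4512, -0.8880).
Qᵀb = (-0.3482, 1.7144, 0.9309).
Back-substitute: x_3 = 0.9309/4.0032 = 0.2325.
x_2 = (1.7144 + 0.9717·0.2325)/4.3658 = 0.4444.
x_1 = (-0.3482 − 1.3926·0.4444 − 0.1741·0.2325)/5.7446 = -0.1754.

x = (-0.1754, 0.4444, 0.2325)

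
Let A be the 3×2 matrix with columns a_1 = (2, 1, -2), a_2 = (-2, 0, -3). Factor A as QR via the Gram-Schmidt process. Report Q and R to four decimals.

a_1 = (2, 1, -2); ‖a_1‖ = 3.0000, so q_1 = (0.6667, 0.3333, -0.6667).
q_1·a_2 = 0.6667·(-2) + 0.3333·0 + (-0.6667)·(-3) = 0.6667.
u_2 = a_2 − 0.6667·q_1 = (-2.4444, -0.2222, -2.5556).
‖u_2‖ = 3.5434, so q_2 = (-0.6899, -0.0627, -0.7212).

Q = [[0.6667, -0.6899], [0.3333, -0.0627], [-0.6667, -0.7212]], R = [[3.0000, 0.6667], [0.0000, 3.5434]]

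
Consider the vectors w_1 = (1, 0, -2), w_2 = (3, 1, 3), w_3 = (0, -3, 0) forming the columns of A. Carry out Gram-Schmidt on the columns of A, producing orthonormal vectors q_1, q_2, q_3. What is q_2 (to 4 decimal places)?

q_2 = (0.8680, 0.2411, 0.4340)

w_1 = (1, 0, -2); ‖w_1‖ = 2.2361, so q_1 = (0.4472, 0.0000, -0.8944).
q_1·w_2 = 0.4472·3 + 0.0000·1 + (-0.8944)·3 = -1.3416.
u_2 = w_2 + 1.3416·q_1 = (3.6000, 1.0000, 1.8000).
‖u_2‖ = 4.1473, so q_2 = (0.8680, 0.2411, 0.4340).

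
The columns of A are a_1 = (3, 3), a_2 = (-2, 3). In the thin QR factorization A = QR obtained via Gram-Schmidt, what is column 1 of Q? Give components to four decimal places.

a_1 = (3, 3); ‖a_1‖ = 4.2426, so q_1 = (0.7071, 0.7071).

q_1 = (0.7071, 0.7071)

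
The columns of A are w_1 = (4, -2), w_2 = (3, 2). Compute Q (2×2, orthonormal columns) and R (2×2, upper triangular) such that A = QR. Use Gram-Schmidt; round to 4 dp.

e_1 = w_1/‖w_1‖ = (4, -2)/4.4721 = (0.8944, -0.4472).
r_{12} = e_1·w_2 = 1.7889.
u_2 = w_2 − 1.7889·e_1 = (1.4000, 2.8000).
‖u_2‖ = 3.1305, so e_2 = (0.4472, 0.8944).

Q = [[0.8944, 0.4472], [-0.4472, 0.8944]], R = [[4.4721, 1.7889], [0.0000, 3.1305]]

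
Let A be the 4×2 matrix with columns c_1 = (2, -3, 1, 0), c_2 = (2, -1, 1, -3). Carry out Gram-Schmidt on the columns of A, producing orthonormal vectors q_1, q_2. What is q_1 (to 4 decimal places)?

q_1 = (0.5345, -0.8018, 0.2673, 0.0000)

q_1 = c_1/‖c_1‖ = (2, -3, 1, 0)/3.7417 = (0.5345, -0.8018, 0.2673, 0.0000).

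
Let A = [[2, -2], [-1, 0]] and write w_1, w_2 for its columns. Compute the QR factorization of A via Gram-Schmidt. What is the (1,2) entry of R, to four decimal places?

w_1 = (2, -1); ‖w_1‖ = 2.2361, so q_1 = (0.8944, -0.4472).
r_{12} = q_1·w_2 = -1.7889.

r_{12} = -1.7889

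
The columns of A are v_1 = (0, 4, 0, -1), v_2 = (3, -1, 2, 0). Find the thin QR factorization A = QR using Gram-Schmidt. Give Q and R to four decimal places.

v_1 = (0, 4, 0, -1); ‖v_1‖ = 4.1231, so q_1 = (0.0000, 0.9701, 0.0000, -0.2425).
q_1·v_2 = 0.0000·3 + 0.9701·(-1) + 0.0000·2 + (-0.2425)·0 = -0.9701.
u_2 = v_2 + 0.9701·q_1 = (3.0000, -0.0588, 2.0000, -0.2353).
‖u_2‖ = 3.6137, so q_2 = (0.8302, -0.0163, 0.5534, -0.0651).

Q = [[0.0000, 0.8302], [0.9701, -0.0163], [0.0000, 0.5534], [-0.2425, -0.0651]], R = [[4.1231, -0.9701], [0.0000, 3.6137]]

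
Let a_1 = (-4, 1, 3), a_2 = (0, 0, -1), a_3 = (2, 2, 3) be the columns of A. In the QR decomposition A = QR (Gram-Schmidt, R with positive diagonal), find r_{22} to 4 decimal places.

e_1 = a_1/‖a_1‖ = (-4, 1, 3)/5.0990 = (-0.7845, 0.1961, 0.5883).
r_{12} = e_1·a_2 = -0.5883.
u_2 = a_2 + 0.5883·e_1 = (-0.4615, 0.1154, -0.6538).
r_{22} = ‖u_2‖ = 0.8086.

r_{22} = 0.8086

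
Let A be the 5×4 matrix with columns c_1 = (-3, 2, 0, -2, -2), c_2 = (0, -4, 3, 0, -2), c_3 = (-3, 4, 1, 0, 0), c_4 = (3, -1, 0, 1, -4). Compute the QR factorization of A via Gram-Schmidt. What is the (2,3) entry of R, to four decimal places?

r_{23} = -1.8370

c_1 = (-3, 2, 0, -2, -2); ‖c_1‖ = 4.5826, so e_1 = (-0.6547, 0.4364, 0.0000, -0.4364, -0.4364).
e_1·c_2 = (-0.6547)·0 + 0.4364·(-4) + 0.0000·3 + (-0.4364)·0 + (-0.4364)·(-2) = -0.8729.
u_2 = c_2 + 0.8729·e_1 = (-0.5714, -3.6190, 3.0000, -0.3810, -2.3810).
‖u_2‖ = 5.3140, so e_2 = (-0.1075, -0.6810, 0.5646, -0.0717, -0.4481).
r_{23} = e_2·c_3 = -1.8370.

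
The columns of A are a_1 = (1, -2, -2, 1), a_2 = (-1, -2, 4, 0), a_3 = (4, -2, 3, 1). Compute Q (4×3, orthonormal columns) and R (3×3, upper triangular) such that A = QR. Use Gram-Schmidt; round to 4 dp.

Q = [[0.3162, -0.1162, 0.9265], [-0.6325, -0.6975, 0.1799], [-0.6325, 0.6975, 0.3216], [0.3162, 0.1162, 0.0764]], R = [[3.1623, -1.5811, 0.9487], [0.0000, 4.3012, 3.1387], [0.0000, 0.0000, 4.3873]]

a_1 = (1, -2, -2, 1); ‖a_1‖ = 3.1623, so q_1 = (0.3162, -0.6325, -0.6325, 0.3162).
q_1·a_2 = 0.3162·(-1) + (-0.6325)·(-2) + (-0.6325)·4 + 0.3162·0 = -1.5811.
u_2 = a_2 + 1.5811·q_1 = (-0.5000, -3.0000, 3.0000, 0.5000).
‖u_2‖ = 4.3012, so q_2 = (-0.1162, -0.6975, 0.6975, 0.1162).
q_1·a_3 = 0.3162·4 + (-0.6325)·(-2) + (-0.6325)·3 + 0.3162·1 = 0.9487; q_2·a_3 = (-0.1162)·4 + (-0.6975)·(-2) + 0.6975·3 + 0.1162·1 = 3.1387.
u_3 = a_3 − 0.9487·q_1 − 3.1387·q_2 = (4.0649, 0.7892, 1.4108, 0.3351).
‖u_3‖ = 4.3873, so q_3 = (0.9265, 0.1799, 0.3216, 0.0764).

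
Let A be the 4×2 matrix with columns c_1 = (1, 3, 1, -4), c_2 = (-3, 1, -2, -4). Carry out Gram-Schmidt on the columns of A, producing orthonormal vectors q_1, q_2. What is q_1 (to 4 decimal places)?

c_1 = (1, 3, 1, -4); ‖c_1‖ = 5.1962, so q_1 = (0.1925, 0.5774, 0.1925, -0.7698).

q_1 = (0.1925, 0.5774, 0.1925, -0.7698)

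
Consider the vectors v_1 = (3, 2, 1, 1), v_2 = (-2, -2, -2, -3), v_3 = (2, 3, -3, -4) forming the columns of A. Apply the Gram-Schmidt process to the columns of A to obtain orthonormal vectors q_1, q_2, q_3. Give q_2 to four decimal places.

q_2 = (0.4082, 0.0000, -0.4082, -0.8165)

v_1 = (3, 2, 1, 1); ‖v_1‖ = 3.8730, so q_1 = (0.7746, 0.5164, 0.2582, 0.2582).
q_1·v_2 = 0.7746·(-2) + 0.5164·(-2) + 0.2582·(-2) + 0.2582·(-3) = -3.8730.
u_2 = v_2 + 3.8730·q_1 = (1.0000, 0.0000, -1.0000, -2.0000).
‖u_2‖ = 2.4495, so q_2 = (0.4082, 0.0000, -0.4082, -0.8165).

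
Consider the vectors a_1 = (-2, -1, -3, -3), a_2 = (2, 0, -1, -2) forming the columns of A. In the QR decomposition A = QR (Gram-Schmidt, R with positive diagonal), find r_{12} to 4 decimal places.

r_{12} = 1.0426

e_1 = a_1/‖a_1‖ = (-2, -1, -3, -3)/4.7958 = (-0.4170, -0.2085, -0.6255, -0.6255).
r_{12} = e_1·a_2 = 1.0426.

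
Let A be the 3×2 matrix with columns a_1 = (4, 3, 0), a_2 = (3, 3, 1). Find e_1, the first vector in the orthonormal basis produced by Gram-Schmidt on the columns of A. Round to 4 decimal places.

a_1 = (4, 3, 0); ‖a_1‖ = 5.0000, so e_1 = (0.8000, 0.6000, 0.0000).

e_1 = (0.8000, 0.6000, 0.0000)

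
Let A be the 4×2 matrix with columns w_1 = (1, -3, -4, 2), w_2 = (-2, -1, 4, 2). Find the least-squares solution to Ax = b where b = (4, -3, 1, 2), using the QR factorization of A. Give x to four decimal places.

q_1 = w_1/‖w_1‖ = (1, -3, -4, 2)/5.4772 = (0.1826, -0.5477, -0.7303, 0.3651).
r_{12} = q_1·w_2 = -2.0083.
u_2 = w_2 + 2.0083·q_1 = (-1.6333, -2.1000, 2.5333, 2.7333).
‖u_2‖ = 4.5789, so q_2 = (-0.3567, -0.4586, 0.5533, 0.5969).
Qᵀb = (2.3735, 1.6962).
Back-substitute: x_2 = 1.6962/4.5789 = 0.3704.
x_1 = (2.3735 + 2.0083·0.3704)/5.4772 = 0.5692.

x = (0.5692, 0.3704)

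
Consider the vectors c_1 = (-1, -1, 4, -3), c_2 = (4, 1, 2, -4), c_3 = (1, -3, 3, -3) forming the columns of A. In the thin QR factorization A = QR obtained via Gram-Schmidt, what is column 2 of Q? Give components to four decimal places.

q_2 = (0.8508, 0.2905, -0.0415, -0.4358)

c_1 = (-1, -1, 4, -3); ‖c_1‖ = 5.1962, so q_1 = (-0.1925, -0.1925, 0.7698, -0.5774).
q_1·c_2 = (-0.1925)·4 + (-0.1925)·1 + 0.7698·2 + (-0.5774)·(-4) = 2.8868.
u_2 = c_2 − 2.8868·q_1 = (4.5556, 1.5556, -0.2222, -2.3333).
‖u_2‖ = 5.3541, so q_2 = (0.8508, 0.2905, -0.0415, -0.4358).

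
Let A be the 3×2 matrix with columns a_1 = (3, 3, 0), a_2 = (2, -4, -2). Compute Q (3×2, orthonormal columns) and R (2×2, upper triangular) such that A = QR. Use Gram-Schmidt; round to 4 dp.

e_1 = a_1/‖a_1‖ = (3, 3, 0)/4.2426 = (0.7071, 0.7071, 0.0000).
r_{12} = e_1·a_2 = -1.4142.
u_2 = a_2 + 1.4142·e_1 = (3.0000, -3.0000, -2.0000).
‖u_2‖ = 4.6904, so e_2 = (0.6396, -0.6396, -0.4264).

Q = [[0.7071, 0.6396], [0.7071, -0.6396], [0.0000, -0.4264]], R = [[4.2426, -1.4142], [0.0000, 4.6904]]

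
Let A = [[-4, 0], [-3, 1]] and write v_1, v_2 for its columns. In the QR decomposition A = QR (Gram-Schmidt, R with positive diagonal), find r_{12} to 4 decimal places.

e_1 = v_1/‖v_1‖ = (-4, -3)/5.0000 = (-0.8000, -0.6000).
r_{12} = e_1·v_2 = -0.6000.

r_{12} = -0.6000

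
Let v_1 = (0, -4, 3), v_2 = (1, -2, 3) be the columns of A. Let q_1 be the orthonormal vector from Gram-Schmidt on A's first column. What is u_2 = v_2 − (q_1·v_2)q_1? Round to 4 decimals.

u_2 = (1.0000, 0.7200, 0.9600)

v_1 = (0, -4, 3); ‖v_1‖ = 5.0000, so q_1 = (0.0000, -0.8000, 0.6000).
q_1·v_2 = 0.0000·1 + (-0.8000)·(-2) + 0.6000·3 = 3.4000.
u_2 = v_2 − 3.4000·q_1 = (1.0000, 0.7200, 0.9600).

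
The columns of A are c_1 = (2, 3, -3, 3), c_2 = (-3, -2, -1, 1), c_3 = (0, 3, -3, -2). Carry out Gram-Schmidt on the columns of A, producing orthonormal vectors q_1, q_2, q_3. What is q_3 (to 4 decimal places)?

q_3 = (-0.3119, 0.3812, -0.5226, -0.6959)

q_1 = c_1/‖c_1‖ = (2, 3, -3, 3)/5.5678 = (0.3592, 0.5388, -0.5388, 0.5388).
r_{12} = q_1·c_2 = -1.0776.
u_2 = c_2 + 1.0776·q_1 = (-2.6129, -1.4194, -1.5806, 1.5806).
‖u_2‖ = 3.7200, so q_2 = (-0.7024, -0.3815, -0.4249, 0.4249).
r_{13} = q_1·c_3 = 2.1553; r_{23} = q_2·c_3 = -0.7197.
u_3 = c_3 − 2.1553·q_1 + 0.7197·q_2 = (-1.2797, 1.5641, -2.1445, -2.8555).
‖u_3‖ = 4.1033, so q_3 = (-0.3119, 0.3812, -0.5226, -0.6959).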